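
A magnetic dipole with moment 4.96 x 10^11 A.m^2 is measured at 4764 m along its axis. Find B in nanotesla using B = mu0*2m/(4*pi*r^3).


m = 4.96 x 10^11 = 496000000000 A.m^2
2m = 992000000000 A.m^2
r^3 = 4764^3 = 108122295744
B = (4pi*10^-7) * 992000000000 / (4*pi * 108122295744) * 1e9
= 1246583.964944 / 1358704839994.45 * 1e9
= 917.4796 nT

917.4796


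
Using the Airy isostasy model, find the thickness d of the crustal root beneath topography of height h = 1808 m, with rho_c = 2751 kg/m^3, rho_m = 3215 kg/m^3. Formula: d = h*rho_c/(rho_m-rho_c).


rho_m - rho_c = 3215 - 2751 = 464
d = 1808 * 2751 / 464
= 4973808 / 464
= 10719.41 m

10719.41


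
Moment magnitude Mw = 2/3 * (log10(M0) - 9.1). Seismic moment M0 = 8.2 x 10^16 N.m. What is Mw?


log10(M0) = log10(8.2 x 10^16) = 16.9138
Mw = 2/3 * (16.9138 - 9.1)
= 2/3 * 7.8138
= 5.21

5.21


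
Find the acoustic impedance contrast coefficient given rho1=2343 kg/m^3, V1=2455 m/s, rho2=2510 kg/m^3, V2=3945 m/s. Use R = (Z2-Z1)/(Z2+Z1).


Z1 = 2343 * 2455 = 5752065
Z2 = 2510 * 3945 = 9901950
R = (9901950 - 5752065) / (9901950 + 5752065) = 4149885 / 15654015 = 0.2651

0.2651


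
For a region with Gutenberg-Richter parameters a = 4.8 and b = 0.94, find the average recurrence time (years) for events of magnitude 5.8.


log10(N) = 4.8 - 0.94*5.8 = -0.652
N = 10^-0.652 = 0.222844
T = 1/N = 1/0.222844 = 4.4875 years

4.4875


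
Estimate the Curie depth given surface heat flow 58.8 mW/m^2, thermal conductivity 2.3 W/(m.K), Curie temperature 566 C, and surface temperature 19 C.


T_Curie - T_surf = 566 - 19 = 547 C
Convert q to W/m^2: 58.8 mW/m^2 = 0.0588 W/m^2
d = 547 * 2.3 / 0.0588 = 21396.26 m

21396.26


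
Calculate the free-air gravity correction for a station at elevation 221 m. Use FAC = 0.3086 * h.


FAC = 0.3086 * h
= 0.3086 * 221
= 68.2006 mGal

68.2006


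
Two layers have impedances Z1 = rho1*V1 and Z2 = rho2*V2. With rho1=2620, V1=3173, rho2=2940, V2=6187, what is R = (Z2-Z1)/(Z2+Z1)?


Z1 = 2620 * 3173 = 8313260
Z2 = 2940 * 6187 = 18189780
R = (18189780 - 8313260) / (18189780 + 8313260) = 9876520 / 26503040 = 0.3727

0.3727


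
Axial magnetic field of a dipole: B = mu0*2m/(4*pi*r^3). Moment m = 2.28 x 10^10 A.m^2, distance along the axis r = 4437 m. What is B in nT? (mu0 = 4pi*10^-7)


m = 2.28 x 10^10 = 22800000000 A.m^2
2m = 45600000000 A.m^2
r^3 = 4437^3 = 87351081453
B = (4pi*10^-7) * 45600000000 / (4*pi * 87351081453) * 1e9
= 57302.650001 / 1097686063103.47 * 1e9
= 52.2031 nT

52.2031


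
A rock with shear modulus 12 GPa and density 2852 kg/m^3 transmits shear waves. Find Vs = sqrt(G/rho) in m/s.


Convert G to Pa: G = 12e9 Pa
Compute G/rho = 12e9 / 2852 = 4207573.6325
Vs = sqrt(4207573.6325) = 2051.24 m/s

2051.24


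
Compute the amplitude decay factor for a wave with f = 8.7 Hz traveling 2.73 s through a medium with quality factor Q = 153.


pi*f*t/Q = pi*8.7*2.73/153 = 0.487686
A/A0 = exp(-0.487686) = 0.614046

0.614046


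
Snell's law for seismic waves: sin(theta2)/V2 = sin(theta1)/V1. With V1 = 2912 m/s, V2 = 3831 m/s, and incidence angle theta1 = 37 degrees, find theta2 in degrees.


sin(theta1) = sin(37 deg) = 0.601815
sin(theta2) = V2/V1 * sin(theta1) = 3831/2912 * 0.601815 = 0.791742
theta2 = arcsin(0.791742) = 52.3486 degrees

52.3486


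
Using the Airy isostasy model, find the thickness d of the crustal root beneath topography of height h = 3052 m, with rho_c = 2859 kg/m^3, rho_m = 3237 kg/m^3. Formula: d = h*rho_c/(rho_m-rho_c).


rho_m - rho_c = 3237 - 2859 = 378
d = 3052 * 2859 / 378
= 8725668 / 378
= 23083.78 m

23083.78


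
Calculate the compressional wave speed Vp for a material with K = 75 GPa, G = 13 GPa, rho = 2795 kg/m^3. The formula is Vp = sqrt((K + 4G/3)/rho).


First compute the effective modulus:
K + 4G/3 = 75e9 + 4*13e9/3 = 92333333333.33 Pa
Then divide by density:
92333333333.33 / 2795 = 33035181.8724 Pa/(kg/m^3)
Take the square root:
Vp = sqrt(33035181.8724) = 5747.62 m/s

5747.62


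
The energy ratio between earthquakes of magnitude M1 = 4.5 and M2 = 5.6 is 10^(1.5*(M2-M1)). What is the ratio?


M2 - M1 = 5.6 - 4.5 = 1.1
1.5 * 1.1 = 1.65
ratio = 10^1.65 = 44.67

44.67


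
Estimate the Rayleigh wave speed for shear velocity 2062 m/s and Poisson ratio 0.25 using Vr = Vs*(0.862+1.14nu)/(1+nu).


Numerator factor = 0.862 + 1.14*0.25 = 1.147
Denominator = 1 + 0.25 = 1.25
Vr = 2062 * 1.147 / 1.25 = 1892.09 m/s

1892.09


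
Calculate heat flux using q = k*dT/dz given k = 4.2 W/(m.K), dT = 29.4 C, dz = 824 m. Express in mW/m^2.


q = k * dT / dz * 1000
= 4.2 * 29.4 / 824 * 1000
= 0.149854 * 1000
= 149.8544 mW/m^2

149.8544


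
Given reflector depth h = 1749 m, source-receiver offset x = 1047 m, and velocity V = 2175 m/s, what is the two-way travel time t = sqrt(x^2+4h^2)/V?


x^2 + 4h^2 = 1047^2 + 4*1749^2 = 1096209 + 12236004 = 13332213
sqrt(13332213) = 3651.3303
t = 3651.3303 / 2175 = 1.6788 s

1.6788


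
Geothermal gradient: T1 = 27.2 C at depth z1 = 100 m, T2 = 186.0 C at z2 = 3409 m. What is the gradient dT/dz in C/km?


dT = 186.0 - 27.2 = 158.8 C
dz = 3409 - 100 = 3309 m
gradient = dT/dz * 1000 = 158.8/3309 * 1000 = 47.9903 C/km

47.9903


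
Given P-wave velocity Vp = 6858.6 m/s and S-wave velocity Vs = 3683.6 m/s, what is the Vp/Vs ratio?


Vp/Vs = 6858.6 / 3683.6
= 1.8619

1.8619


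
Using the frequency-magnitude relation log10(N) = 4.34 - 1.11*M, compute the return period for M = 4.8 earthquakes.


log10(N) = 4.34 - 1.11*4.8 = -0.988
N = 10^-0.988 = 0.102802
T = 1/N = 1/0.102802 = 9.7275 years

9.7275


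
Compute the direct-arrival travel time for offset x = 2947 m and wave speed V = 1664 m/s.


t = x / V
= 2947 / 1664
= 1.771 s

1.771


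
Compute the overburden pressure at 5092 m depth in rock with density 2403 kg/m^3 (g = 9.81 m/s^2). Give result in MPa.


P = rho * g * z / 1e6
= 2403 * 9.81 * 5092 / 1e6
= 120035905.56 / 1e6
= 120.0359 MPa

120.0359


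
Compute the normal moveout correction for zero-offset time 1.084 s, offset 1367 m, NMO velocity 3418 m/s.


x/Vnmo = 1367/3418 = 0.399941
(x/Vnmo)^2 = 0.159953
t0^2 = 1.175056
sqrt(1.175056 + 0.159953) = 1.155426
dt = 1.155426 - 1.084 = 0.071426

0.071426


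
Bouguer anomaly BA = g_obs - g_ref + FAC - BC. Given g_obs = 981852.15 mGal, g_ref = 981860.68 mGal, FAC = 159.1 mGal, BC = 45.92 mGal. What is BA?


BA = g_obs - g_ref + FAC - BC
= 981852.15 - 981860.68 + 159.1 - 45.92
= 104.65 mGal

104.65


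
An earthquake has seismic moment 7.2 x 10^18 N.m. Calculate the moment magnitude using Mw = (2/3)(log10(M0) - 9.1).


log10(M0) = log10(7.2 x 10^18) = 18.8573
Mw = 2/3 * (18.8573 - 9.1)
= 2/3 * 9.7573
= 6.5

6.5


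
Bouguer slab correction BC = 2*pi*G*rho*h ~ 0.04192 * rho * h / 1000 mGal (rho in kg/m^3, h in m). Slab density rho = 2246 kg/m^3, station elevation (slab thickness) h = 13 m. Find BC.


BC = 0.04192 * rho * h / 1000
= 0.04192 * 2246 * 13 / 1000
= 1.224 mGal

1.224


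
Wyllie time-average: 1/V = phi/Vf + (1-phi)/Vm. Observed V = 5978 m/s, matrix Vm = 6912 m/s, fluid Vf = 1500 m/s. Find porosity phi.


1/V - 1/Vm = 1/5978 - 1/6912 = 2.26e-05
1/Vf - 1/Vm = 1/1500 - 1/6912 = 0.00052199
phi = 2.26e-05 / 0.00052199 = 0.0433

0.0433


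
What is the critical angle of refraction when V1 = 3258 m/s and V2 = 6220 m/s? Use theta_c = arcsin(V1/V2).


V1/V2 = 3258/6220 = 0.523794
theta_c = arcsin(0.523794) = 31.5871 degrees

31.5871


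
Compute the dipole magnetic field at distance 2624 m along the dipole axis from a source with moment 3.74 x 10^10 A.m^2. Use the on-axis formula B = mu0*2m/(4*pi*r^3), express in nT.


m = 3.74 x 10^10 = 37400000000 A.m^2
2m = 74800000000 A.m^2
r^3 = 2624^3 = 18067226624
B = (4pi*10^-7) * 74800000000 / (4*pi * 18067226624) * 1e9
= 93996.452195 / 227039465730.8 * 1e9
= 414.0093 nT

414.0093


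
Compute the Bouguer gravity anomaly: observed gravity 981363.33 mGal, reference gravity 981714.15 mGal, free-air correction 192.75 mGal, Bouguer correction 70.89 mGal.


BA = g_obs - g_ref + FAC - BC
= 981363.33 - 981714.15 + 192.75 - 70.89
= -228.96 mGal

-228.96


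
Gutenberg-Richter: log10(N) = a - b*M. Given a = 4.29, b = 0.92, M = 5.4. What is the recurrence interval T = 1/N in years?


log10(N) = 4.29 - 0.92*5.4 = -0.678
N = 10^-0.678 = 0.209894
T = 1/N = 1/0.209894 = 4.7643 years

4.7643


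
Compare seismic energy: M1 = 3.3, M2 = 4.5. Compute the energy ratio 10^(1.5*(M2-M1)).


M2 - M1 = 4.5 - 3.3 = 1.2
1.5 * 1.2 = 1.8
ratio = 10^1.8 = 63.1

63.1


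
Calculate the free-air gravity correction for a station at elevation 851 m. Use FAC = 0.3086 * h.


FAC = 0.3086 * h
= 0.3086 * 851
= 262.6186 mGal

262.6186


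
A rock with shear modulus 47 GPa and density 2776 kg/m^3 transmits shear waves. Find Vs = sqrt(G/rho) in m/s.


Convert G to Pa: G = 47e9 Pa
Compute G/rho = 47e9 / 2776 = 16930835.7349
Vs = sqrt(16930835.7349) = 4114.71 m/s

4114.71


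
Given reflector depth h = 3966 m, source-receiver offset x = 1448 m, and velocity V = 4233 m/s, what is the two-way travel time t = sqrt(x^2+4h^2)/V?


x^2 + 4h^2 = 1448^2 + 4*3966^2 = 2096704 + 62916624 = 65013328
sqrt(65013328) = 8063.0843
t = 8063.0843 / 4233 = 1.9048 s

1.9048


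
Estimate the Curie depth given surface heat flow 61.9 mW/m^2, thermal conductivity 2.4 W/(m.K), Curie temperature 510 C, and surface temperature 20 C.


T_Curie - T_surf = 510 - 20 = 490 C
Convert q to W/m^2: 61.9 mW/m^2 = 0.0619 W/m^2
d = 490 * 2.4 / 0.0619 = 18998.38 m

18998.38


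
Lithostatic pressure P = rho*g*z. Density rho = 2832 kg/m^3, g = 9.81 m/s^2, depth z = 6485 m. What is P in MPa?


P = rho * g * z / 1e6
= 2832 * 9.81 * 6485 / 1e6
= 180165751.2 / 1e6
= 180.1658 MPa

180.1658


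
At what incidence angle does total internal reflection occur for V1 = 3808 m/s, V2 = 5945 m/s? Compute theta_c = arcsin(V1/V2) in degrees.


V1/V2 = 3808/5945 = 0.640538
theta_c = arcsin(0.640538) = 39.832 degrees

39.832


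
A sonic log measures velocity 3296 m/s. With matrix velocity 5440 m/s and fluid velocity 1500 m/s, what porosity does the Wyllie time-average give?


1/V - 1/Vm = 1/3296 - 1/5440 = 0.00011957
1/Vf - 1/Vm = 1/1500 - 1/5440 = 0.00048284
phi = 0.00011957 / 0.00048284 = 0.2476

0.2476


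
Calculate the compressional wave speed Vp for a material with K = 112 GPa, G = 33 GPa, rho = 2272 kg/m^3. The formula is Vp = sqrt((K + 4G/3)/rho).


First compute the effective modulus:
K + 4G/3 = 112e9 + 4*33e9/3 = 156000000000.0 Pa
Then divide by density:
156000000000.0 / 2272 = 68661971.831 Pa/(kg/m^3)
Take the square root:
Vp = sqrt(68661971.831) = 8286.25 m/s

8286.25


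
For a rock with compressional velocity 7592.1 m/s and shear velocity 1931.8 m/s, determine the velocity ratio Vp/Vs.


Vp/Vs = 7592.1 / 1931.8
= 3.9301

3.9301


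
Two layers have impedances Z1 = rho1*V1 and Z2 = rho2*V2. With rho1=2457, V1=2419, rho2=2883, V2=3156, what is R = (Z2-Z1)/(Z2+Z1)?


Z1 = 2457 * 2419 = 5943483
Z2 = 2883 * 3156 = 9098748
R = (9098748 - 5943483) / (9098748 + 5943483) = 3155265 / 15042231 = 0.2098

0.2098


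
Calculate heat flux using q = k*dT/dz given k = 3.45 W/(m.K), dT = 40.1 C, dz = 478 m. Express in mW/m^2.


q = k * dT / dz * 1000
= 3.45 * 40.1 / 478 * 1000
= 0.289425 * 1000
= 289.4247 mW/m^2

289.4247


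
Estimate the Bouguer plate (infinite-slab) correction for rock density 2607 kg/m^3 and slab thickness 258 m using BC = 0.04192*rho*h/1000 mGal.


BC = 0.04192 * rho * h / 1000
= 0.04192 * 2607 * 258 / 1000
= 28.1956 mGal

28.1956


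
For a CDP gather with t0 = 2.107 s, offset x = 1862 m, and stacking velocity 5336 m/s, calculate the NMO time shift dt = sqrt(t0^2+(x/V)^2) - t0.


x/Vnmo = 1862/5336 = 0.348951
(x/Vnmo)^2 = 0.121766
t0^2 = 4.439449
sqrt(4.439449 + 0.121766) = 2.1357
dt = 2.1357 - 2.107 = 0.0287

0.0287


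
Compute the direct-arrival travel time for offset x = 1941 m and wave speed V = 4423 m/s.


t = x / V
= 1941 / 4423
= 0.4388 s

0.4388


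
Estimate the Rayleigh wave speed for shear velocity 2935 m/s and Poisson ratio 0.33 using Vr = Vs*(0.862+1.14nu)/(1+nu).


Numerator factor = 0.862 + 1.14*0.33 = 1.2382
Denominator = 1 + 0.33 = 1.33
Vr = 2935 * 1.2382 / 1.33 = 2732.42 m/s

2732.42


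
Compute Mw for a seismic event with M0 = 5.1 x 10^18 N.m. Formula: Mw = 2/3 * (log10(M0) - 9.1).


log10(M0) = log10(5.1 x 10^18) = 18.7076
Mw = 2/3 * (18.7076 - 9.1)
= 2/3 * 9.6076
= 6.41

6.41


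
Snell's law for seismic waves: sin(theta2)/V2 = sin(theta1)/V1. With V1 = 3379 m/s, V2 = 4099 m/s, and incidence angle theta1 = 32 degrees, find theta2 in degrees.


sin(theta1) = sin(32 deg) = 0.529919
sin(theta2) = V2/V1 * sin(theta1) = 4099/3379 * 0.529919 = 0.642835
theta2 = arcsin(0.642835) = 40.0035 degrees

40.0035


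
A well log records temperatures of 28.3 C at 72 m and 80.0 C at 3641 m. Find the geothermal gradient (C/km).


dT = 80.0 - 28.3 = 51.7 C
dz = 3641 - 72 = 3569 m
gradient = dT/dz * 1000 = 51.7/3569 * 1000 = 14.4859 C/km

14.4859


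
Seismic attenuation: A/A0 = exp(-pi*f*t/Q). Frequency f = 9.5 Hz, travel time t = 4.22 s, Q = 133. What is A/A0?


pi*f*t/Q = pi*9.5*4.22/133 = 0.946966
A/A0 = exp(-0.946966) = 0.387916

0.387916


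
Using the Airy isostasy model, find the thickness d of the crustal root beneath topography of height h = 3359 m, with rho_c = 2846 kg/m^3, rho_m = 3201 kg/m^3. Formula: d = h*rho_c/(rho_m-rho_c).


rho_m - rho_c = 3201 - 2846 = 355
d = 3359 * 2846 / 355
= 9559714 / 355
= 26928.77 m

26928.77


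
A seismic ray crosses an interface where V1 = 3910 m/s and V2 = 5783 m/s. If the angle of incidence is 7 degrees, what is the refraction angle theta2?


sin(theta1) = sin(7 deg) = 0.121869
sin(theta2) = V2/V1 * sin(theta1) = 5783/3910 * 0.121869 = 0.180248
theta2 = arcsin(0.180248) = 10.3842 degrees

10.3842


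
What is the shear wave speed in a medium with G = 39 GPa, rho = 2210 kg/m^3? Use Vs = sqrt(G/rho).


Convert G to Pa: G = 39e9 Pa
Compute G/rho = 39e9 / 2210 = 17647058.8235
Vs = sqrt(17647058.8235) = 4200.84 m/s

4200.84


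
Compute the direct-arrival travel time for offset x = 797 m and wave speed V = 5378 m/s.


t = x / V
= 797 / 5378
= 0.1482 s

0.1482


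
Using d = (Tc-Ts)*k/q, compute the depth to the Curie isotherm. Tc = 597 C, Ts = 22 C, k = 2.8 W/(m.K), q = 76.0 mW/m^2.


T_Curie - T_surf = 597 - 22 = 575 C
Convert q to W/m^2: 76.0 mW/m^2 = 0.076 W/m^2
d = 575 * 2.8 / 0.076 = 21184.21 m

21184.21


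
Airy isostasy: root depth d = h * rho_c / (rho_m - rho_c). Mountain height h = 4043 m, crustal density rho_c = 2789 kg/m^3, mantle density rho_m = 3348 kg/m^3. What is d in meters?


rho_m - rho_c = 3348 - 2789 = 559
d = 4043 * 2789 / 559
= 11275927 / 559
= 20171.6 m

20171.6


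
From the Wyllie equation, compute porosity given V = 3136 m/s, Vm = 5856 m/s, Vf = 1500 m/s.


1/V - 1/Vm = 1/3136 - 1/5856 = 0.00014811
1/Vf - 1/Vm = 1/1500 - 1/5856 = 0.0004959
phi = 0.00014811 / 0.0004959 = 0.2987

0.2987


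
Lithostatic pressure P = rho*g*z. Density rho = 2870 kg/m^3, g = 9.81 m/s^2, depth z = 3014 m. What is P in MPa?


P = rho * g * z / 1e6
= 2870 * 9.81 * 3014 / 1e6
= 84858265.8 / 1e6
= 84.8583 MPa

84.8583


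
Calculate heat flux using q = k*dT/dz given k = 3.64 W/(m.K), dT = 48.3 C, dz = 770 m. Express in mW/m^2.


q = k * dT / dz * 1000
= 3.64 * 48.3 / 770 * 1000
= 0.228327 * 1000
= 228.3273 mW/m^2

228.3273


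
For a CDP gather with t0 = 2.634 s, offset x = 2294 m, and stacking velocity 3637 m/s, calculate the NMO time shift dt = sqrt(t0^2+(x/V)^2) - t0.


x/Vnmo = 2294/3637 = 0.63074
(x/Vnmo)^2 = 0.397832
t0^2 = 6.937956
sqrt(6.937956 + 0.397832) = 2.708466
dt = 2.708466 - 2.634 = 0.074466

0.074466


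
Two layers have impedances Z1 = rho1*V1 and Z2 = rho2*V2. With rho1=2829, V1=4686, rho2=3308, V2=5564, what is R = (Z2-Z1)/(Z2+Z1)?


Z1 = 2829 * 4686 = 13256694
Z2 = 3308 * 5564 = 18405712
R = (18405712 - 13256694) / (18405712 + 13256694) = 5149018 / 31662406 = 0.1626

0.1626


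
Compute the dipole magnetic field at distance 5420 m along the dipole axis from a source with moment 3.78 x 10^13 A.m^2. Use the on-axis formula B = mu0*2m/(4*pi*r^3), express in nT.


m = 3.78 x 10^13 = 37800000000000 A.m^2
2m = 75600000000000 A.m^2
r^3 = 5420^3 = 159220088000
B = (4pi*10^-7) * 75600000000000 / (4*pi * 159220088000) * 1e9
= 95001761.844555 / 2000818635058.88 * 1e9
= 47481.4459 nT

47481.4459


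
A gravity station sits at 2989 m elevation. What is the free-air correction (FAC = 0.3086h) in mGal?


FAC = 0.3086 * h
= 0.3086 * 2989
= 922.4054 mGal

922.4054


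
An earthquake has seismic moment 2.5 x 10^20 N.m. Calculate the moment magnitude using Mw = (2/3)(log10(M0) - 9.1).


log10(M0) = log10(2.5 x 10^20) = 20.3979
Mw = 2/3 * (20.3979 - 9.1)
= 2/3 * 11.2979
= 7.53

7.53


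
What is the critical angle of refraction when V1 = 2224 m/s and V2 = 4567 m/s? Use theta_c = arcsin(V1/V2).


V1/V2 = 2224/4567 = 0.486972
theta_c = arcsin(0.486972) = 29.1417 degrees

29.1417


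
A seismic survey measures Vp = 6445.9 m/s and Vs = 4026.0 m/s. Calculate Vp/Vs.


Vp/Vs = 6445.9 / 4026.0
= 1.6011

1.6011


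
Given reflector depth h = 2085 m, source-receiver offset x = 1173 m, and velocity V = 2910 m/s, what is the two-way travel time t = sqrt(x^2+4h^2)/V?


x^2 + 4h^2 = 1173^2 + 4*2085^2 = 1375929 + 17388900 = 18764829
sqrt(18764829) = 4331.839
t = 4331.839 / 2910 = 1.4886 s

1.4886


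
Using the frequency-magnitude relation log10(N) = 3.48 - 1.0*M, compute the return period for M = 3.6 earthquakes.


log10(N) = 3.48 - 1.0*3.6 = -0.12
N = 10^-0.12 = 0.758578
T = 1/N = 1/0.758578 = 1.3183 years

1.3183


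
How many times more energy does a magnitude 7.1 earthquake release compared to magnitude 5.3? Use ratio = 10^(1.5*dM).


M2 - M1 = 7.1 - 5.3 = 1.8
1.5 * 1.8 = 2.7
ratio = 10^2.7 = 501.19

501.19


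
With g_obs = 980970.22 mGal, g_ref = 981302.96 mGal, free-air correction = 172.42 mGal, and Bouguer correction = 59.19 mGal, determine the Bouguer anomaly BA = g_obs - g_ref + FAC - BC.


BA = g_obs - g_ref + FAC - BC
= 980970.22 - 981302.96 + 172.42 - 59.19
= -219.51 mGal

-219.51


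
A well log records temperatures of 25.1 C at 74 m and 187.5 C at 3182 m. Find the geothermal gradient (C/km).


dT = 187.5 - 25.1 = 162.4 C
dz = 3182 - 74 = 3108 m
gradient = dT/dz * 1000 = 162.4/3108 * 1000 = 52.2523 C/km

52.2523


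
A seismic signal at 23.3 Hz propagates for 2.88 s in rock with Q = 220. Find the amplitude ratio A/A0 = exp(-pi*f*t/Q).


pi*f*t/Q = pi*23.3*2.88/220 = 0.958243
A/A0 = exp(-0.958243) = 0.383566

0.383566


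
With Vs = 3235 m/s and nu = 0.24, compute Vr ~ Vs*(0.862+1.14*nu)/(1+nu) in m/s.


Numerator factor = 0.862 + 1.14*0.24 = 1.1356
Denominator = 1 + 0.24 = 1.24
Vr = 3235 * 1.1356 / 1.24 = 2962.63 m/s

2962.63


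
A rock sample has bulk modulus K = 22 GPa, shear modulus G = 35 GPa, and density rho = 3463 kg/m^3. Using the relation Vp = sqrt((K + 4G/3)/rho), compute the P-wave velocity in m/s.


First compute the effective modulus:
K + 4G/3 = 22e9 + 4*35e9/3 = 68666666666.67 Pa
Then divide by density:
68666666666.67 / 3463 = 19828664.9341 Pa/(kg/m^3)
Take the square root:
Vp = sqrt(19828664.9341) = 4452.94 m/s

4452.94


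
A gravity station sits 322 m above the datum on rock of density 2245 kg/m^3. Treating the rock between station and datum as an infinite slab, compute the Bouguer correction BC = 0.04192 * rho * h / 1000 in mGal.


BC = 0.04192 * rho * h / 1000
= 0.04192 * 2245 * 322 / 1000
= 30.3035 mGal

30.3035


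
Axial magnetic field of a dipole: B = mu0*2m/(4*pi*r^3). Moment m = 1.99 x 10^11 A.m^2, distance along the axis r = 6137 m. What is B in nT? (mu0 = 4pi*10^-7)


m = 1.99 x 10^11 = 199000000000 A.m^2
2m = 398000000000 A.m^2
r^3 = 6137^3 = 231136413353
B = (4pi*10^-7) * 398000000000 / (4*pi * 231136413353) * 1e9
= 500141.550451 / 2904545832667.51 * 1e9
= 172.1927 nT

172.1927


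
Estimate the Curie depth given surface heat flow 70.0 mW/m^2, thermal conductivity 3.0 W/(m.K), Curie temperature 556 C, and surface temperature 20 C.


T_Curie - T_surf = 556 - 20 = 536 C
Convert q to W/m^2: 70.0 mW/m^2 = 0.07 W/m^2
d = 536 * 3.0 / 0.07 = 22971.43 m

22971.43


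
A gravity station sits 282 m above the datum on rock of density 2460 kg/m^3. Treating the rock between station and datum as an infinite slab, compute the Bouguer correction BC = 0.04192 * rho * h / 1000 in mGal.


BC = 0.04192 * rho * h / 1000
= 0.04192 * 2460 * 282 / 1000
= 29.0807 mGal

29.0807


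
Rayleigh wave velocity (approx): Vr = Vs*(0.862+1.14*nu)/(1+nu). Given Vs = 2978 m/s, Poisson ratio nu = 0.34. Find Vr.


Numerator factor = 0.862 + 1.14*0.34 = 1.2496
Denominator = 1 + 0.34 = 1.34
Vr = 2978 * 1.2496 / 1.34 = 2777.1 m/s

2777.1


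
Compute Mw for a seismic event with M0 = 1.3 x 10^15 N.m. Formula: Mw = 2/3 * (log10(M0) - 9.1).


log10(M0) = log10(1.3 x 10^15) = 15.1139
Mw = 2/3 * (15.1139 - 9.1)
= 2/3 * 6.0139
= 4.01

4.01


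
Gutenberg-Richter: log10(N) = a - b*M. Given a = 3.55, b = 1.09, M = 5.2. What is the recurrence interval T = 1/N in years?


log10(N) = 3.55 - 1.09*5.2 = -2.118
N = 10^-2.118 = 0.007621
T = 1/N = 1/0.007621 = 131.22 years

131.22


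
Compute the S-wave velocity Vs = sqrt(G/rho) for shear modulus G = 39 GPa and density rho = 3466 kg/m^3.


Convert G to Pa: G = 39e9 Pa
Compute G/rho = 39e9 / 3466 = 11252163.8777
Vs = sqrt(11252163.8777) = 3354.42 m/s

3354.42


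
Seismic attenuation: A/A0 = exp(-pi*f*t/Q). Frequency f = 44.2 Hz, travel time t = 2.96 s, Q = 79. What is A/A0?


pi*f*t/Q = pi*44.2*2.96/79 = 5.202796
A/A0 = exp(-5.202796) = 0.005501

0.005501


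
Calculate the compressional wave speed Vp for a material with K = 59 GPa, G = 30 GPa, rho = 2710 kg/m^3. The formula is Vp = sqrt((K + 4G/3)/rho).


First compute the effective modulus:
K + 4G/3 = 59e9 + 4*30e9/3 = 99000000000.0 Pa
Then divide by density:
99000000000.0 / 2710 = 36531365.3137 Pa/(kg/m^3)
Take the square root:
Vp = sqrt(36531365.3137) = 6044.12 m/s

6044.12


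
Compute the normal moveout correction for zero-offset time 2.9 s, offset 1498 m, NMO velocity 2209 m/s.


x/Vnmo = 1498/2209 = 0.678135
(x/Vnmo)^2 = 0.459867
t0^2 = 8.41
sqrt(8.41 + 0.459867) = 2.978232
dt = 2.978232 - 2.9 = 0.078232

0.078232


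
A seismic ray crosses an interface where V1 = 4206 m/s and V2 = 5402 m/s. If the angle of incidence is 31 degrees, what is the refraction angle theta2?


sin(theta1) = sin(31 deg) = 0.515038
sin(theta2) = V2/V1 * sin(theta1) = 5402/4206 * 0.515038 = 0.661492
theta2 = arcsin(0.661492) = 41.4138 degrees

41.4138


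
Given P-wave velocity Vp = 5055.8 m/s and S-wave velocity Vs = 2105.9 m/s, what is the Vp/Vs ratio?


Vp/Vs = 5055.8 / 2105.9
= 2.4008

2.4008


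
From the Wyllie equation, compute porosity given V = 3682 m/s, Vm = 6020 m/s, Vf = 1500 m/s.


1/V - 1/Vm = 1/3682 - 1/6020 = 0.00010548
1/Vf - 1/Vm = 1/1500 - 1/6020 = 0.00050055
phi = 0.00010548 / 0.00050055 = 0.2107

0.2107


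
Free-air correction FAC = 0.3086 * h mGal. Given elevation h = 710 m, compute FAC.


FAC = 0.3086 * h
= 0.3086 * 710
= 219.106 mGal

219.106


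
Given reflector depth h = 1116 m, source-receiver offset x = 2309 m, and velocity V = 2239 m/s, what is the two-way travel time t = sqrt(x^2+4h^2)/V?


x^2 + 4h^2 = 2309^2 + 4*1116^2 = 5331481 + 4981824 = 10313305
sqrt(10313305) = 3211.4335
t = 3211.4335 / 2239 = 1.4343 s

1.4343


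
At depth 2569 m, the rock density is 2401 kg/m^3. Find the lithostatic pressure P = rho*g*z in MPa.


P = rho * g * z / 1e6
= 2401 * 9.81 * 2569 / 1e6
= 60509737.89 / 1e6
= 60.5097 MPa

60.5097


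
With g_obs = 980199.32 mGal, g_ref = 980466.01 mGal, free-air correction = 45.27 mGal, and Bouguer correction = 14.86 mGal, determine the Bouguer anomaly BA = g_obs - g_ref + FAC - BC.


BA = g_obs - g_ref + FAC - BC
= 980199.32 - 980466.01 + 45.27 - 14.86
= -236.28 mGal

-236.28


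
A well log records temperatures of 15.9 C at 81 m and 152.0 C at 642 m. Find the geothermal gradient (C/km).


dT = 152.0 - 15.9 = 136.1 C
dz = 642 - 81 = 561 m
gradient = dT/dz * 1000 = 136.1/561 * 1000 = 242.6025 C/km

242.6025


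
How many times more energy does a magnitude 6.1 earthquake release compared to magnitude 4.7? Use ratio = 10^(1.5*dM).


M2 - M1 = 6.1 - 4.7 = 1.4
1.5 * 1.4 = 2.1
ratio = 10^2.1 = 125.89

125.89


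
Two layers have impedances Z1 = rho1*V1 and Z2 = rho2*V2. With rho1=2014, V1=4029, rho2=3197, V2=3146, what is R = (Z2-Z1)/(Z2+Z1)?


Z1 = 2014 * 4029 = 8114406
Z2 = 3197 * 3146 = 10057762
R = (10057762 - 8114406) / (10057762 + 8114406) = 1943356 / 18172168 = 0.1069

0.1069


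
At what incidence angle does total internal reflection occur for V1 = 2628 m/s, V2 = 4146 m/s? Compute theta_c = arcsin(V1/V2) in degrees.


V1/V2 = 2628/4146 = 0.633864
theta_c = arcsin(0.633864) = 39.3358 degrees

39.3358


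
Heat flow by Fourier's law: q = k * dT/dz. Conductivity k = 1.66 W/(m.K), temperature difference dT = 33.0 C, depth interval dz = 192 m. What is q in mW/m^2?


q = k * dT / dz * 1000
= 1.66 * 33.0 / 192 * 1000
= 0.285312 * 1000
= 285.3125 mW/m^2

285.3125


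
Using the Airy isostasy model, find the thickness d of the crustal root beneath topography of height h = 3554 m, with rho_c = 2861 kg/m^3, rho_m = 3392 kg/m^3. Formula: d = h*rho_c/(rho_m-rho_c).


rho_m - rho_c = 3392 - 2861 = 531
d = 3554 * 2861 / 531
= 10167994 / 531
= 19148.76 m

19148.76


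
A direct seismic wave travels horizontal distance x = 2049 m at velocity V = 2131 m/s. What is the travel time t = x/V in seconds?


t = x / V
= 2049 / 2131
= 0.9615 s

0.9615


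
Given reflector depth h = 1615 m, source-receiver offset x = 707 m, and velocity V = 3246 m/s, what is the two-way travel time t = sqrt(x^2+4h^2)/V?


x^2 + 4h^2 = 707^2 + 4*1615^2 = 499849 + 10432900 = 10932749
sqrt(10932749) = 3306.4708
t = 3306.4708 / 3246 = 1.0186 s

1.0186


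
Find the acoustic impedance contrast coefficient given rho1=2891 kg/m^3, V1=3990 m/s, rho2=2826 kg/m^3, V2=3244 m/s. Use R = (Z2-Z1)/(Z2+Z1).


Z1 = 2891 * 3990 = 11535090
Z2 = 2826 * 3244 = 9167544
R = (9167544 - 11535090) / (9167544 + 11535090) = -2367546 / 20702634 = -0.1144

-0.1144


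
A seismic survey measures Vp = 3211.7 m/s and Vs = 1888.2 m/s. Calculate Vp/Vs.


Vp/Vs = 3211.7 / 1888.2
= 1.7009

1.7009


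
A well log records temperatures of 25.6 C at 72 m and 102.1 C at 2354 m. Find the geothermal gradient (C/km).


dT = 102.1 - 25.6 = 76.5 C
dz = 2354 - 72 = 2282 m
gradient = dT/dz * 1000 = 76.5/2282 * 1000 = 33.5232 C/km

33.5232


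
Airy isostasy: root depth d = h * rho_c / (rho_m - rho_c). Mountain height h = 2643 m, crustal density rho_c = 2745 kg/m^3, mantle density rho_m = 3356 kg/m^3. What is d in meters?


rho_m - rho_c = 3356 - 2745 = 611
d = 2643 * 2745 / 611
= 7255035 / 611
= 11874.03 m

11874.03


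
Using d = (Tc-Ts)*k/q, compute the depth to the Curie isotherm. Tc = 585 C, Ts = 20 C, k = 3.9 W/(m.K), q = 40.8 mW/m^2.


T_Curie - T_surf = 585 - 20 = 565 C
Convert q to W/m^2: 40.8 mW/m^2 = 0.0408 W/m^2
d = 565 * 3.9 / 0.0408 = 54007.35 m

54007.35


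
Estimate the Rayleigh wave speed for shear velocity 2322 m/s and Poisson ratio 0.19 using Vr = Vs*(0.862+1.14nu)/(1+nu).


Numerator factor = 0.862 + 1.14*0.19 = 1.0786
Denominator = 1 + 0.19 = 1.19
Vr = 2322 * 1.0786 / 1.19 = 2104.63 m/s

2104.63


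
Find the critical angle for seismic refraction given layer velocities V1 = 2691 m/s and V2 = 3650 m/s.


V1/V2 = 2691/3650 = 0.73726
theta_c = arcsin(0.73726) = 47.4986 degrees

47.4986


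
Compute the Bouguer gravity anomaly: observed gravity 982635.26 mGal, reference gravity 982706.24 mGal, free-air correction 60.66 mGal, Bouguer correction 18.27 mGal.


BA = g_obs - g_ref + FAC - BC
= 982635.26 - 982706.24 + 60.66 - 18.27
= -28.59 mGal

-28.59


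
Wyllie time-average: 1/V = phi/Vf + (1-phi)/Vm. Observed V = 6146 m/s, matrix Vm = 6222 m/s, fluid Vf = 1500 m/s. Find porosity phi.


1/V - 1/Vm = 1/6146 - 1/6222 = 1.99e-06
1/Vf - 1/Vm = 1/1500 - 1/6222 = 0.00050595
phi = 1.99e-06 / 0.00050595 = 0.0039

0.0039


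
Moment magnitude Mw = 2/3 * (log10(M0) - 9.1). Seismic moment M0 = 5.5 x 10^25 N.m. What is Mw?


log10(M0) = log10(5.5 x 10^25) = 25.7404
Mw = 2/3 * (25.7404 - 9.1)
= 2/3 * 16.6404
= 11.09

11.09


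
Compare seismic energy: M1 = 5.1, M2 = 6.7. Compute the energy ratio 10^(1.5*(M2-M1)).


M2 - M1 = 6.7 - 5.1 = 1.6
1.5 * 1.6 = 2.4
ratio = 10^2.4 = 251.19

251.19


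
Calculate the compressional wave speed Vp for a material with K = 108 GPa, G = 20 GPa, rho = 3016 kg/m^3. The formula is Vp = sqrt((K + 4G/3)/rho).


First compute the effective modulus:
K + 4G/3 = 108e9 + 4*20e9/3 = 134666666666.67 Pa
Then divide by density:
134666666666.67 / 3016 = 44650751.5473 Pa/(kg/m^3)
Take the square root:
Vp = sqrt(44650751.5473) = 6682.12 m/s

6682.12


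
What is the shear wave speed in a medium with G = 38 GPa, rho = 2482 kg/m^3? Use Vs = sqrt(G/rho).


Convert G to Pa: G = 38e9 Pa
Compute G/rho = 38e9 / 2482 = 15310233.6825
Vs = sqrt(15310233.6825) = 3912.83 m/s

3912.83


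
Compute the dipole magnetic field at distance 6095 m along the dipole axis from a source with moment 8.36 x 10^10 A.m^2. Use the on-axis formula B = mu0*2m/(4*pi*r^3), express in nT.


m = 8.36 x 10^10 = 83600000000 A.m^2
2m = 167200000000 A.m^2
r^3 = 6095^3 = 226423307375
B = (4pi*10^-7) * 167200000000 / (4*pi * 226423307375) * 1e9
= 210109.716672 / 2845319196203.21 * 1e9
= 73.844 nT

73.844


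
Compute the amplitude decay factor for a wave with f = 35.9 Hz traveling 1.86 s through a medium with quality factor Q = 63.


pi*f*t/Q = pi*35.9*1.86/63 = 3.329789
A/A0 = exp(-3.329789) = 0.035801

0.035801


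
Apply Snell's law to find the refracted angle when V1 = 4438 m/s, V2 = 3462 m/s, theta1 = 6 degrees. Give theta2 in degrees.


sin(theta1) = sin(6 deg) = 0.104528
sin(theta2) = V2/V1 * sin(theta1) = 3462/4438 * 0.104528 = 0.081541
theta2 = arcsin(0.081541) = 4.6771 degrees

4.6771


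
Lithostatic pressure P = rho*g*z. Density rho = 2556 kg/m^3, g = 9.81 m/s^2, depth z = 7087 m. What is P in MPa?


P = rho * g * z / 1e6
= 2556 * 9.81 * 7087 / 1e6
= 177701989.32 / 1e6
= 177.702 MPa

177.702


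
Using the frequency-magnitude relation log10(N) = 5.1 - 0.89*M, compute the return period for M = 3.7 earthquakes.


log10(N) = 5.1 - 0.89*3.7 = 1.807
N = 10^1.807 = 64.120958
T = 1/N = 1/64.120958 = 0.0156 years

0.0156


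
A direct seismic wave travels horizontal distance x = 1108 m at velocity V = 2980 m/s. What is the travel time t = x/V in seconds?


t = x / V
= 1108 / 2980
= 0.3718 s

0.3718


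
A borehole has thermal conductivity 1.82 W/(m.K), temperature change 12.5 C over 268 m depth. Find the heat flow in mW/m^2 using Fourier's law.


q = k * dT / dz * 1000
= 1.82 * 12.5 / 268 * 1000
= 0.084888 * 1000
= 84.8881 mW/m^2

84.8881


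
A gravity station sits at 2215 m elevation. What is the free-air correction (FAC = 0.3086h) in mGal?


FAC = 0.3086 * h
= 0.3086 * 2215
= 683.549 mGal

683.549


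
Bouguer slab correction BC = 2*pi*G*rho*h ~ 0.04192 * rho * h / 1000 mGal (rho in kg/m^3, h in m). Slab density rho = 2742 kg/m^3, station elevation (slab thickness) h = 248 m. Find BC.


BC = 0.04192 * rho * h / 1000
= 0.04192 * 2742 * 248 / 1000
= 28.5063 mGal

28.5063


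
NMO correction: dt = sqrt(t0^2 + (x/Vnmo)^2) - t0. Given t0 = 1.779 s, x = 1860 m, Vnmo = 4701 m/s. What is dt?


x/Vnmo = 1860/4701 = 0.39566
(x/Vnmo)^2 = 0.156547
t0^2 = 3.164841
sqrt(3.164841 + 0.156547) = 1.822468
dt = 1.822468 - 1.779 = 0.043468

0.043468


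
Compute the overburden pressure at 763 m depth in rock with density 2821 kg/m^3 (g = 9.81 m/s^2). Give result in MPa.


P = rho * g * z / 1e6
= 2821 * 9.81 * 763 / 1e6
= 21115269.63 / 1e6
= 21.1153 MPa

21.1153


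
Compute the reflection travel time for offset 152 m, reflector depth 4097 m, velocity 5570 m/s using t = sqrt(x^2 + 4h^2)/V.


x^2 + 4h^2 = 152^2 + 4*4097^2 = 23104 + 67141636 = 67164740
sqrt(67164740) = 8195.4097
t = 8195.4097 / 5570 = 1.4713 s

1.4713


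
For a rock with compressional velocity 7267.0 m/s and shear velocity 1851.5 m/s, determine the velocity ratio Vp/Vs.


Vp/Vs = 7267.0 / 1851.5
= 3.9249

3.9249


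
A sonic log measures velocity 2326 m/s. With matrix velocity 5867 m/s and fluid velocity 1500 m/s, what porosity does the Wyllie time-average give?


1/V - 1/Vm = 1/2326 - 1/5867 = 0.00025948
1/Vf - 1/Vm = 1/1500 - 1/5867 = 0.00049622
phi = 0.00025948 / 0.00049622 = 0.5229

0.5229


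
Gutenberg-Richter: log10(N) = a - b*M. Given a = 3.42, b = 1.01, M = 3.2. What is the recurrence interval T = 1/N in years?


log10(N) = 3.42 - 1.01*3.2 = 0.188
N = 10^0.188 = 1.5417
T = 1/N = 1/1.5417 = 0.6486 years

0.6486


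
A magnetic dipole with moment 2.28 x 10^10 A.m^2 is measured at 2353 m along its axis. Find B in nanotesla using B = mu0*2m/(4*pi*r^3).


m = 2.28 x 10^10 = 22800000000 A.m^2
2m = 45600000000 A.m^2
r^3 = 2353^3 = 13027640977
B = (4pi*10^-7) * 45600000000 / (4*pi * 13027640977) * 1e9
= 57302.650001 / 163710164747.79 * 1e9
= 350.025 nT

350.025


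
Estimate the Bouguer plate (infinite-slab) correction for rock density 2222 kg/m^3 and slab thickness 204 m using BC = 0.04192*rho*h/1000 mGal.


BC = 0.04192 * rho * h / 1000
= 0.04192 * 2222 * 204 / 1000
= 19.0018 mGal

19.0018


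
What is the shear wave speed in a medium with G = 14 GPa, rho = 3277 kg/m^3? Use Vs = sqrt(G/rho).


Convert G to Pa: G = 14e9 Pa
Compute G/rho = 14e9 / 3277 = 4272200.1831
Vs = sqrt(4272200.1831) = 2066.93 m/s

2066.93


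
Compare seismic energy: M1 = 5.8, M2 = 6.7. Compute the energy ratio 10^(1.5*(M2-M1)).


M2 - M1 = 6.7 - 5.8 = 0.9
1.5 * 0.9 = 1.35
ratio = 10^1.35 = 22.39

22.39


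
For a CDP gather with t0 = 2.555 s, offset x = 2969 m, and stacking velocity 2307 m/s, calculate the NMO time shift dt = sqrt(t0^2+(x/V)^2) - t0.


x/Vnmo = 2969/2307 = 1.286953
(x/Vnmo)^2 = 1.656247
t0^2 = 6.528025
sqrt(6.528025 + 1.656247) = 2.860817
dt = 2.860817 - 2.555 = 0.305817

0.305817


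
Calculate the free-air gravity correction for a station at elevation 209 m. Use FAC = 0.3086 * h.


FAC = 0.3086 * h
= 0.3086 * 209
= 64.4974 mGal

64.4974


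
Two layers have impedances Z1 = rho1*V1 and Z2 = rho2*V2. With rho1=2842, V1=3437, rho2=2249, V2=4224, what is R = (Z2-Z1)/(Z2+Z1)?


Z1 = 2842 * 3437 = 9767954
Z2 = 2249 * 4224 = 9499776
R = (9499776 - 9767954) / (9499776 + 9767954) = -268178 / 19267730 = -0.0139

-0.0139


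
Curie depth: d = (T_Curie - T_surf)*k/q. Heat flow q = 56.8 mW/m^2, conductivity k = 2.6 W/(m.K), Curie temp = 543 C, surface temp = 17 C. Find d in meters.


T_Curie - T_surf = 543 - 17 = 526 C
Convert q to W/m^2: 56.8 mW/m^2 = 0.0568 W/m^2
d = 526 * 2.6 / 0.0568 = 24077.46 m

24077.46


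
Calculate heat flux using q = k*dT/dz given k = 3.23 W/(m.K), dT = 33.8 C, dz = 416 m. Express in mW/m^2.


q = k * dT / dz * 1000
= 3.23 * 33.8 / 416 * 1000
= 0.262437 * 1000
= 262.4375 mW/m^2

262.4375


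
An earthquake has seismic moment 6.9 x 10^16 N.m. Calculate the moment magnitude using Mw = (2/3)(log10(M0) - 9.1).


log10(M0) = log10(6.9 x 10^16) = 16.8388
Mw = 2/3 * (16.8388 - 9.1)
= 2/3 * 7.7388
= 5.16

5.16


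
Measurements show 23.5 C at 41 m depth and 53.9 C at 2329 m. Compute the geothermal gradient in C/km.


dT = 53.9 - 23.5 = 30.4 C
dz = 2329 - 41 = 2288 m
gradient = dT/dz * 1000 = 30.4/2288 * 1000 = 13.2867 C/km

13.2867


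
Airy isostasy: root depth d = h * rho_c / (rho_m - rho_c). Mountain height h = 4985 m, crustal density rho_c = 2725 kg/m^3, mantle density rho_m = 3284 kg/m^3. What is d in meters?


rho_m - rho_c = 3284 - 2725 = 559
d = 4985 * 2725 / 559
= 13584125 / 559
= 24300.76 m

24300.76


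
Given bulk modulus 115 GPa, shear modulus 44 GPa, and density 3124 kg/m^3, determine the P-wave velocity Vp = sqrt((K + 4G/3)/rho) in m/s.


First compute the effective modulus:
K + 4G/3 = 115e9 + 4*44e9/3 = 173666666666.67 Pa
Then divide by density:
173666666666.67 / 3124 = 55591122.4925 Pa/(kg/m^3)
Take the square root:
Vp = sqrt(55591122.4925) = 7455.95 m/s

7455.95


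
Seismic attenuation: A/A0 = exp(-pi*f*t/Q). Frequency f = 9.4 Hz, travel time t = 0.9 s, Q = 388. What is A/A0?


pi*f*t/Q = pi*9.4*0.9/388 = 0.0685
A/A0 = exp(-0.0685) = 0.933794

0.933794


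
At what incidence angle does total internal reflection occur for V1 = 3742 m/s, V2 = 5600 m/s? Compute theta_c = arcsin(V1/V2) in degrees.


V1/V2 = 3742/5600 = 0.668214
theta_c = arcsin(0.668214) = 41.9294 degrees

41.9294


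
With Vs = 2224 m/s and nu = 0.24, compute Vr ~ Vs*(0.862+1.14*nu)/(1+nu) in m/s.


Numerator factor = 0.862 + 1.14*0.24 = 1.1356
Denominator = 1 + 0.24 = 1.24
Vr = 2224 * 1.1356 / 1.24 = 2036.75 m/s

2036.75


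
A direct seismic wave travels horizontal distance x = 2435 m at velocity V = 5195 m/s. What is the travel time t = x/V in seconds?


t = x / V
= 2435 / 5195
= 0.4687 s

0.4687


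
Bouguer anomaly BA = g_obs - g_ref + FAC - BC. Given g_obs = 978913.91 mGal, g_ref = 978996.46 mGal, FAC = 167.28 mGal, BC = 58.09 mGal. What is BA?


BA = g_obs - g_ref + FAC - BC
= 978913.91 - 978996.46 + 167.28 - 58.09
= 26.64 mGal

26.64


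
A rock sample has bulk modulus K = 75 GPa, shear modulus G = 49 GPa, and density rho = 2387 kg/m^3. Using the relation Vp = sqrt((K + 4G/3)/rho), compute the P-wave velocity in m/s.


First compute the effective modulus:
K + 4G/3 = 75e9 + 4*49e9/3 = 140333333333.33 Pa
Then divide by density:
140333333333.33 / 2387 = 58790671.6939 Pa/(kg/m^3)
Take the square root:
Vp = sqrt(58790671.6939) = 7667.51 m/s

7667.51


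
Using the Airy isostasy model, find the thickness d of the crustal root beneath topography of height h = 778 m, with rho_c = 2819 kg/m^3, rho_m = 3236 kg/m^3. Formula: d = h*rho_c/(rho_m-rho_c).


rho_m - rho_c = 3236 - 2819 = 417
d = 778 * 2819 / 417
= 2193182 / 417
= 5259.43 m

5259.43


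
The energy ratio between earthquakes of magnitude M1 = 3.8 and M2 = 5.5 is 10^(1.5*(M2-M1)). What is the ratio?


M2 - M1 = 5.5 - 3.8 = 1.7
1.5 * 1.7 = 2.55
ratio = 10^2.55 = 354.81

354.81


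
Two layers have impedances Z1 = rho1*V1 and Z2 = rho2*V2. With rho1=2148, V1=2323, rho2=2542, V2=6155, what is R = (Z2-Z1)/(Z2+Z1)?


Z1 = 2148 * 2323 = 4989804
Z2 = 2542 * 6155 = 15646010
R = (15646010 - 4989804) / (15646010 + 4989804) = 10656206 / 20635814 = 0.5164

0.5164


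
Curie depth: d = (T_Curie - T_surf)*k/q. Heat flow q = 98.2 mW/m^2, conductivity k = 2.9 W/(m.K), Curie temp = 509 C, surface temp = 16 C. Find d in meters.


T_Curie - T_surf = 509 - 16 = 493 C
Convert q to W/m^2: 98.2 mW/m^2 = 0.0982 W/m^2
d = 493 * 2.9 / 0.0982 = 14559.06 m

14559.06


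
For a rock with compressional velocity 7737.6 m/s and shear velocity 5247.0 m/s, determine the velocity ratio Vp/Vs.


Vp/Vs = 7737.6 / 5247.0
= 1.4747

1.4747


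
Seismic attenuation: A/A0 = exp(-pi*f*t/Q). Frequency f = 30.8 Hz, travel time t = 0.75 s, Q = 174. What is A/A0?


pi*f*t/Q = pi*30.8*0.75/174 = 0.417074
A/A0 = exp(-0.417074) = 0.658972

0.658972


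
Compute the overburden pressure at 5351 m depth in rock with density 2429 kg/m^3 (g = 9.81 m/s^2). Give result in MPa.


P = rho * g * z / 1e6
= 2429 * 9.81 * 5351 / 1e6
= 127506249.99 / 1e6
= 127.5062 MPa

127.5062


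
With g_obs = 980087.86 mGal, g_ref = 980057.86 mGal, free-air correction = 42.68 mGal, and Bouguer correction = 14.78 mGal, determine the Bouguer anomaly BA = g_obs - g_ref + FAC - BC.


BA = g_obs - g_ref + FAC - BC
= 980087.86 - 980057.86 + 42.68 - 14.78
= 57.9 mGal

57.9
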